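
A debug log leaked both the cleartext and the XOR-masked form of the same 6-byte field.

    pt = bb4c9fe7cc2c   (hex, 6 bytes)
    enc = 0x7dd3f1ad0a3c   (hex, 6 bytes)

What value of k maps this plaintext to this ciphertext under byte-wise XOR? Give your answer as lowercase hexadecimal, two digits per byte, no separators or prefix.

c69f6e4ac610

Since enc = pt ⊕ k, XORing both sides with pt gives k = pt ⊕ enc.
10111011 ^ 01111101 = 11000110
01001100 ^ 11010011 = 10011111
10011111 ^ 11110001 = 01101110
11100111 ^ 10101101 = 01001010
11001100 ^ 00001010 = 11000110
00101100 ^ 00111100 = 00010000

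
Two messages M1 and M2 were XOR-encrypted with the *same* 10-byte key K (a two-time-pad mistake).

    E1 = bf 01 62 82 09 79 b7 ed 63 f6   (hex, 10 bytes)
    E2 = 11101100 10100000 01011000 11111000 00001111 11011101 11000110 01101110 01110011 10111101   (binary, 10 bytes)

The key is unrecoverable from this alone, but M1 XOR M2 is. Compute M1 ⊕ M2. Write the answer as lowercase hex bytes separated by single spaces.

E1 ⊕ E2 = (M1 ⊕ K) ⊕ (M2 ⊕ K) = M1 ⊕ M2 — the shared key cancels under XOR.
bf ⊕ ec = 53
01 ⊕ a0 = a1
62 ⊕ 58 = 3a
82 ⊕ f8 = 7a
09 ⊕ 0f = 06
79 ⊕ dd = a4
b7 ⊕ c6 = 71
ed ⊕ 6e = 83
63 ⊕ 73 = 10
f6 ⊕ bd = 4b

53 a1 3a 7a 06 a4 71 83 10 4b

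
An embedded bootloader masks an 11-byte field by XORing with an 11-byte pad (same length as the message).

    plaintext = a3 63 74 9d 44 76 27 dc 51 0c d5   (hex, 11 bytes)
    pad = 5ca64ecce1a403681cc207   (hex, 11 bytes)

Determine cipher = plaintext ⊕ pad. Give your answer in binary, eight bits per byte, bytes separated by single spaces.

a3 ^ 5c = ff
63 ^ a6 = c5
74 ^ 4e = 3a
9d ^ cc = 51
44 ^ e1 = a5
76 ^ a4 = d2
27 ^ 03 = 24
dc ^ 68 = b4
51 ^ 1c = 4d
0c ^ c2 = ce
d5 ^ 07 = d2

11111111 11000101 00111010 01010001 10100101 11010010 00100100 10110100 01001101 11001110 11010010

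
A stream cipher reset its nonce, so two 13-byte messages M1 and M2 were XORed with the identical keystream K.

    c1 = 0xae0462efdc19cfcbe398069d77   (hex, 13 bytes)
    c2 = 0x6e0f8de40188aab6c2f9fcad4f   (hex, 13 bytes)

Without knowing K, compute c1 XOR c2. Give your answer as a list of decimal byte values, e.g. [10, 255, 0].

c1 ⊕ c2 = (M1 ⊕ K) ⊕ (M2 ⊕ K) = M1 ⊕ M2 — the shared key cancels under XOR.
174 ^ 110 = 192
  4 ^  15 =  11
 98 ^ 141 = 239
239 ^ 228 =  11
220 ^   1 = 221
 25 ^ 136 = 145
207 ^ 170 = 101
203 ^ 182 = 125
227 ^ 194 =  33
152 ^ 249 =  97
  6 ^ 252 = 250
157 ^ 173 =  48
119 ^  79 =  56

[192, 11, 239, 11, 221, 145, 101, 125, 33, 97, 250, 48, 56]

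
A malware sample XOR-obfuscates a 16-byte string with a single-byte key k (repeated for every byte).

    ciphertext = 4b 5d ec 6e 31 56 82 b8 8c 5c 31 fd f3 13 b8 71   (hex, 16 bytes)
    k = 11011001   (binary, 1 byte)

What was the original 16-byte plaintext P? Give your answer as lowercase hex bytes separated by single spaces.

92 84 35 b7 e8 8f 5b 61 55 85 e8 24 2a ca 61 a8

The 1-byte key repeats, so the effective keystream is d9 d9 d9 d9 d9 d9 d9 d9 d9 d9 d9 d9 d9 d9 d9 d9.
byte 0: 4b xor d9 = 92
byte 1: 5d xor d9 = 84
byte 2: ec xor d9 = 35
byte 3: 6e xor d9 = b7
byte 4: 31 xor d9 = e8
byte 5: 56 xor d9 = 8f
byte 6: 82 xor d9 = 5b
byte 7: b8 xor d9 = 61
byte 8: 8c xor d9 = 55
byte 9: 5c xor d9 = 85
byte 10: 31 xor d9 = e8
byte 11: fd xor d9 = 24
byte 12: f3 xor d9 = 2a
byte 13: 13 xor d9 = ca
byte 14: b8 xor d9 = 61
byte 15: 71 xor d9 = a8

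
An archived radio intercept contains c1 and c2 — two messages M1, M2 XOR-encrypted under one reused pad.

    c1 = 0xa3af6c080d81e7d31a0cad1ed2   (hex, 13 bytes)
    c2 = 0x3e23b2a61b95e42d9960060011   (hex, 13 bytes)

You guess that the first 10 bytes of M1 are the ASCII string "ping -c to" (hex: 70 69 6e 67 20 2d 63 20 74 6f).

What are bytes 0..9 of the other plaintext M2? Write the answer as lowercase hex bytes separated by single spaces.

ed e5 b0 c9 36 39 60 de f7 03

First, c1 ⊕ c2 = (M1 ⊕ K) ⊕ (M2 ⊕ K) = M1 ⊕ M2, so the key drops out. Then M2 = (M1 ⊕ M2) ⊕ M1 over the first 10 bytes.
byte 0: (a3 XOR 3e) XOR 70 = 9d XOR 70 = ed
byte 1: (af XOR 23) XOR 69 = 8c XOR 69 = e5
byte 2: (6c XOR b2) XOR 6e = de XOR 6e = b0
byte 3: (08 XOR a6) XOR 67 = ae XOR 67 = c9
byte 4: (0d XOR 1b) XOR 20 = 16 XOR 20 = 36
byte 5: (81 XOR 95) XOR 2d = 14 XOR 2d = 39
byte 6: (e7 XOR e4) XOR 63 = 03 XOR 63 = 60
byte 7: (d3 XOR 2d) XOR 20 = fe XOR 20 = de
byte 8: (1a XOR 99) XOR 74 = 83 XOR 74 = f7
byte 9: (0c XOR 60) XOR 6f = 6c XOR 6f = 03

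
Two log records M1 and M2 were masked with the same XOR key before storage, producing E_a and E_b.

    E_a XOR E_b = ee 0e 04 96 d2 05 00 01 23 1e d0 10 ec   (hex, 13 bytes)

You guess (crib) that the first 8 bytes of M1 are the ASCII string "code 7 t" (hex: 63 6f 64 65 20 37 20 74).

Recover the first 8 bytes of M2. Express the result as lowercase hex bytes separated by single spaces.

Since E_a ⊕ E_b = M1 ⊕ M2, XORing with the guessed M1 bytes yields the corresponding M2 bytes: M2 = (E_a ⊕ E_b) ⊕ M1.
238 ^  99 = 141
 14 ^ 111 =  97
  4 ^ 100 =  96
150 ^ 101 = 243
210 ^  32 = 242
  5 ^  55 =  50
  0 ^  32 =  32
  1 ^ 116 = 117

8d 61 60 f3 f2 32 20 75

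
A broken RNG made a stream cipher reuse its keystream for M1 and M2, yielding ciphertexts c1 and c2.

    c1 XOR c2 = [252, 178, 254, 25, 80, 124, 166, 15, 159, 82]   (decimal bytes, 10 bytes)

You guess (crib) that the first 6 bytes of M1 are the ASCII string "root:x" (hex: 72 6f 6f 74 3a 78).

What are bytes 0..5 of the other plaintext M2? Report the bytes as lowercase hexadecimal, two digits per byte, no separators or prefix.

8edd916d6a04

Since c1 ⊕ c2 = M1 ⊕ M2, XORing with the guessed M1 bytes yields the corresponding M2 bytes: M2 = (c1 ⊕ c2) ⊕ M1.
fc xor 72 = 8e
b2 xor 6f = dd
fe xor 6f = 91
19 xor 74 = 6d
50 xor 3a = 6a
7c xor 78 = 04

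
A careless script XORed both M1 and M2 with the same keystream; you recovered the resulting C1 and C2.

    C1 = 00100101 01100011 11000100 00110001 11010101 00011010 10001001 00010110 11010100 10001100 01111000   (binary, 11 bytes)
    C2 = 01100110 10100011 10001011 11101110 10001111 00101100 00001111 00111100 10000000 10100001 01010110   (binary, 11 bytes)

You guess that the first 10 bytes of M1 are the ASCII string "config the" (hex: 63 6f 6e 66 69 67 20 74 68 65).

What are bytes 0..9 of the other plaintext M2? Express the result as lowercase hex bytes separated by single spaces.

20 af 21 b9 33 51 a6 5e 3c 48

First, C1 ⊕ C2 = (M1 ⊕ K) ⊕ (M2 ⊕ K) = M1 ⊕ M2, so the key drops out. Then M2 = (M1 ⊕ M2) ⊕ M1 over the first 10 bytes.
byte 0: (25 XOR 66) XOR 63 = 43 XOR 63 = 20
byte 1: (63 XOR a3) XOR 6f = c0 XOR 6f = af
byte 2: (c4 XOR 8b) XOR 6e = 4f XOR 6e = 21
byte 3: (31 XOR ee) XOR 66 = df XOR 66 = b9
byte 4: (d5 XOR 8f) XOR 69 = 5a XOR 69 = 33
byte 5: (1a XOR 2c) XOR 67 = 36 XOR 67 = 51
byte 6: (89 XOR 0f) XOR 20 = 86 XOR 20 = a6
byte 7: (16 XOR 3c) XOR 74 = 2a XOR 74 = 5e
byte 8: (d4 XOR 80) XOR 68 = 54 XOR 68 = 3c
byte 9: (8c XOR a1) XOR 65 = 2d XOR 65 = 48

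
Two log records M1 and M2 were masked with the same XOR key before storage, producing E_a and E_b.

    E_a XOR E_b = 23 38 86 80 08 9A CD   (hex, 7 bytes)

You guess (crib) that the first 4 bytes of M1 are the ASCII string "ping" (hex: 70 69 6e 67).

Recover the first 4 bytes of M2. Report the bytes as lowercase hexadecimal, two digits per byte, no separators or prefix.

5351e8e7

Since E_a ⊕ E_b = M1 ⊕ M2, XORing with the guessed M1 bytes yields the corresponding M2 bytes: M2 = (E_a ⊕ E_b) ⊕ M1.
23 xor 70 = 53
38 xor 69 = 51
86 xor 6e = e8
80 xor 67 = e7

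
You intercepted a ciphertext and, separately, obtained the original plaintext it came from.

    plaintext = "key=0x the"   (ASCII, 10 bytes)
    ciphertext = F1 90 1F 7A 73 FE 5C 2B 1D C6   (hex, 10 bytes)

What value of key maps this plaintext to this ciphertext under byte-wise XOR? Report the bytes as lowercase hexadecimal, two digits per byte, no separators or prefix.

9af5664743867c5f75a3

Since ciphertext = plaintext ⊕ key, XORing both sides with plaintext gives key = plaintext ⊕ ciphertext.
byte 0: 6b xor f1 = 9a
byte 1: 65 xor 90 = f5
byte 2: 79 xor 1f = 66
byte 3: 3d xor 7a = 47
byte 4: 30 xor 73 = 43
byte 5: 78 xor fe = 86
byte 6: 20 xor 5c = 7c
byte 7: 74 xor 2b = 5f
byte 8: 68 xor 1d = 75
byte 9: 65 xor c6 = a3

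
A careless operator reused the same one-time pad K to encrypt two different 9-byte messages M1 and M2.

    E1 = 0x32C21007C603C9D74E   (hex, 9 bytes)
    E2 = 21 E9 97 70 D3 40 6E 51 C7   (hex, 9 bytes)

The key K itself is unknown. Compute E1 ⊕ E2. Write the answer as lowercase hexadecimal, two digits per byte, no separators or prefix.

132b87771543a78689

E1 ⊕ E2 = (M1 ⊕ K) ⊕ (M2 ⊕ K) = M1 ⊕ M2 — the shared key cancels under XOR.
32 ⊕ 21 = 13
c2 ⊕ e9 = 2b
10 ⊕ 97 = 87
07 ⊕ 70 = 77
c6 ⊕ d3 = 15
03 ⊕ 40 = 43
c9 ⊕ 6e = a7
d7 ⊕ 51 = 86
4e ⊕ c7 = 89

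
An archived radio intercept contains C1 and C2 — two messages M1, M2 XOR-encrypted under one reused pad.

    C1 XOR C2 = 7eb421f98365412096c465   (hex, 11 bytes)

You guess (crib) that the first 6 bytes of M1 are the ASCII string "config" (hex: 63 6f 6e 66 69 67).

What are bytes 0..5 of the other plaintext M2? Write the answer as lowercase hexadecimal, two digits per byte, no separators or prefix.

1ddb4f9fea02

Since C1 ⊕ C2 = M1 ⊕ M2, XORing with the guessed M1 bytes yields the corresponding M2 bytes: M2 = (C1 ⊕ C2) ⊕ M1.
01111110 ⊕ 01100011 = 00011101
10110100 ⊕ 01101111 = 11011011
00100001 ⊕ 01101110 = 01001111
11111001 ⊕ 01100110 = 10011111
10000011 ⊕ 01101001 = 11101010
01100101 ⊕ 01100111 = 00000010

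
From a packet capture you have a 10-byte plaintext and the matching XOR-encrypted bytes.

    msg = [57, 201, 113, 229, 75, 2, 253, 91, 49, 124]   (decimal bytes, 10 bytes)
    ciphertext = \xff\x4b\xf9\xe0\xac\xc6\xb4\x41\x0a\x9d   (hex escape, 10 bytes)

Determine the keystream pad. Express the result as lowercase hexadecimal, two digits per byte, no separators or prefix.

Since ciphertext = msg ⊕ pad, XORing both sides with msg gives pad = msg ⊕ ciphertext.
byte 0: 39 ⊕ ff = c6
byte 1: c9 ⊕ 4b = 82
byte 2: 71 ⊕ f9 = 88
byte 3: e5 ⊕ e0 = 05
byte 4: 4b ⊕ ac = e7
byte 5: 02 ⊕ c6 = c4
byte 6: fd ⊕ b4 = 49
byte 7: 5b ⊕ 41 = 1a
byte 8: 31 ⊕ 0a = 3b
byte 9: 7c ⊕ 9d = e1

c6828805e7c4491a3be1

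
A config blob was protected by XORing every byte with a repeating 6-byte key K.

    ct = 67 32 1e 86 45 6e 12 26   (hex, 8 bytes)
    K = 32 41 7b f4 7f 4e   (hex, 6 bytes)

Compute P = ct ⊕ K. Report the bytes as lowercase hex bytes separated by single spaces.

The 6-byte key repeats, so the effective keystream is 32 41 7b f4 7f 4e 32 41.
byte 0: 67 ⊕ 32 = 55
byte 1: 32 ⊕ 41 = 73
byte 2: 1e ⊕ 7b = 65
byte 3: 86 ⊕ f4 = 72
byte 4: 45 ⊕ 7f = 3a
byte 5: 6e ⊕ 4e = 20
byte 6: 12 ⊕ 32 = 20
byte 7: 26 ⊕ 41 = 67

55 73 65 72 3a 20 20 67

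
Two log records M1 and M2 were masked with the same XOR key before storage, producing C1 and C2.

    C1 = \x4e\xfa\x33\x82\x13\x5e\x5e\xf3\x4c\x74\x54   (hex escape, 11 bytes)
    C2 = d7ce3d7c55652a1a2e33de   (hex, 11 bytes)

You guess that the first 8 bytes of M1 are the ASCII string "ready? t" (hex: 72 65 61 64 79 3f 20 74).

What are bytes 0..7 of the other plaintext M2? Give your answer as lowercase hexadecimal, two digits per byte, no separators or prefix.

eb516f9a3f04549d

First, C1 ⊕ C2 = (M1 ⊕ K) ⊕ (M2 ⊕ K) = M1 ⊕ M2, so the key drops out. Then M2 = (M1 ⊕ M2) ⊕ M1 over the first 8 bytes.
byte 0: (4e XOR d7) XOR 72 = 99 XOR 72 = eb
byte 1: (fa XOR ce) XOR 65 = 34 XOR 65 = 51
byte 2: (33 XOR 3d) XOR 61 = 0e XOR 61 = 6f
byte 3: (82 XOR 7c) XOR 64 = fe XOR 64 = 9a
byte 4: (13 XOR 55) XOR 79 = 46 XOR 79 = 3f
byte 5: (5e XOR 65) XOR 3f = 3b XOR 3f = 04
byte 6: (5e XOR 2a) XOR 20 = 74 XOR 20 = 54
byte 7: (f3 XOR 1a) XOR 74 = e9 XOR 74 = 9d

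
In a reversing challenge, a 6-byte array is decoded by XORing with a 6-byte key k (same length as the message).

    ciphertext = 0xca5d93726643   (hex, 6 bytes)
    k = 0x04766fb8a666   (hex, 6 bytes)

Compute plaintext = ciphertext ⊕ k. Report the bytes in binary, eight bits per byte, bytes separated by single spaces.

11001110 00101011 11111100 11001010 11000000 00100101

ca ⊕ 04 = ce
5d ⊕ 76 = 2b
93 ⊕ 6f = fc
72 ⊕ b8 = ca
66 ⊕ a6 = c0
43 ⊕ 66 = 25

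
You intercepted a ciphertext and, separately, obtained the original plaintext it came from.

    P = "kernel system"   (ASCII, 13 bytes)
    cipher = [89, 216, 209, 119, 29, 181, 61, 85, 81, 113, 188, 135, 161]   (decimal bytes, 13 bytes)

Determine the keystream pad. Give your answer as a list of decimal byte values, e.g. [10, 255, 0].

[50, 189, 163, 25, 120, 217, 29, 38, 40, 2, 200, 226, 204]

Since cipher = P ⊕ pad, XORing both sides with P gives pad = P ⊕ cipher.
6b ⊕ 59 = 32
65 ⊕ d8 = bd
72 ⊕ d1 = a3
6e ⊕ 77 = 19
65 ⊕ 1d = 78
6c ⊕ b5 = d9
20 ⊕ 3d = 1d
73 ⊕ 55 = 26
79 ⊕ 51 = 28
73 ⊕ 71 = 02
74 ⊕ bc = c8
65 ⊕ 87 = e2
6d ⊕ a1 = cc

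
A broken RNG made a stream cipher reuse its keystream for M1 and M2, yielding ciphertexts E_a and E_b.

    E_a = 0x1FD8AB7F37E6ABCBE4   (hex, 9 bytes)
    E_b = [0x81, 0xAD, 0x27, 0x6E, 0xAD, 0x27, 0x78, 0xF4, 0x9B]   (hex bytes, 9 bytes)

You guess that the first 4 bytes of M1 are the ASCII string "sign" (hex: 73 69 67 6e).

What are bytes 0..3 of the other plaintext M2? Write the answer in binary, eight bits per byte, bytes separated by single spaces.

First, E_a ⊕ E_b = (M1 ⊕ K) ⊕ (M2 ⊕ K) = M1 ⊕ M2, so the key drops out. Then M2 = (M1 ⊕ M2) ⊕ M1 over the first 4 bytes.
byte 0: (1f ⊕ 81) ⊕ 73 = 9e ⊕ 73 = ed
byte 1: (d8 ⊕ ad) ⊕ 69 = 75 ⊕ 69 = 1c
byte 2: (ab ⊕ 27) ⊕ 67 = 8c ⊕ 67 = eb
byte 3: (7f ⊕ 6e) ⊕ 6e = 11 ⊕ 6e = 7f

11101101 00011100 11101011 01111111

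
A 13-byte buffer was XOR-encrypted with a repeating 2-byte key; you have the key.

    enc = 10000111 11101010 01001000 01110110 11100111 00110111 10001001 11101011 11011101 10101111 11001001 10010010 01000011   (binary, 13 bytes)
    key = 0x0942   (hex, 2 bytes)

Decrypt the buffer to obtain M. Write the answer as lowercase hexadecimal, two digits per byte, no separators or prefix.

The 2-byte key repeats, so the effective keystream is 09 42 09 42 09 42 09 42 09 42 09 42 09.
byte 0: 87 ^ 09 = 8e
byte 1: ea ^ 42 = a8
byte 2: 48 ^ 09 = 41
byte 3: 76 ^ 42 = 34
byte 4: e7 ^ 09 = ee
byte 5: 37 ^ 42 = 75
byte 6: 89 ^ 09 = 80
byte 7: eb ^ 42 = a9
byte 8: dd ^ 09 = d4
byte 9: af ^ 42 = ed
byte 10: c9 ^ 09 = c0
byte 11: 92 ^ 42 = d0
byte 12: 43 ^ 09 = 4a

8ea84134ee7580a9d4edc0d04a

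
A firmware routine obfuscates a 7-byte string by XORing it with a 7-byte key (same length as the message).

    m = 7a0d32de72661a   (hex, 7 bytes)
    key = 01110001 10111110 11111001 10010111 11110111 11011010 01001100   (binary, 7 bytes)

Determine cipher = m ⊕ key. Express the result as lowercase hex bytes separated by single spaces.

XOR is its own inverse, so applying the key byte-wise gives the result directly.
7a ^ 71 = 0b
0d ^ be = b3
32 ^ f9 = cb
de ^ 97 = 49
72 ^ f7 = 85
66 ^ da = bc
1a ^ 4c = 56

0b b3 cb 49 85 bc 56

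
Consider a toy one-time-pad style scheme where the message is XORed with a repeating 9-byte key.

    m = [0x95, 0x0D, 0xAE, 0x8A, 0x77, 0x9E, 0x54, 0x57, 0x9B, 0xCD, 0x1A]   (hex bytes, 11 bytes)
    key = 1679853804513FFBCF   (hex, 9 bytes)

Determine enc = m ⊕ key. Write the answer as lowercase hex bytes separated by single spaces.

83 74 2b b2 73 cf 6b ac 54 db 63

The 9-byte key repeats, so the effective keystream is 16 79 85 38 04 51 3f fb cf 16 79.
byte 0: 149 ^  22 = 131
byte 1:  13 ^ 121 = 116
byte 2: 174 ^ 133 =  43
byte 3: 138 ^  56 = 178
byte 4: 119 ^   4 = 115
byte 5: 158 ^  81 = 207
byte 6:  84 ^  63 = 107
byte 7:  87 ^ 251 = 172
byte 8: 155 ^ 207 =  84
byte 9: 205 ^  22 = 219
byte 10:  26 ^ 121 =  99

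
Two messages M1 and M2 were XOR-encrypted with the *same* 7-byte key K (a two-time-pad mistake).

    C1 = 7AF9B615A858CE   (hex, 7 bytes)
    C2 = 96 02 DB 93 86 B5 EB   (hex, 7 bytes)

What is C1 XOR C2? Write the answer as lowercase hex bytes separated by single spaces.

C1 ⊕ C2 = (M1 ⊕ K) ⊕ (M2 ⊕ K) = M1 ⊕ M2 — the shared key cancels under XOR.
01111010 XOR 10010110 = 11101100
11111001 XOR 00000010 = 11111011
10110110 XOR 11011011 = 01101101
00010101 XOR 10010011 = 10000110
10101000 XOR 10000110 = 00101110
01011000 XOR 10110101 = 11101101
11001110 XOR 11101011 = 00100101

ec fb 6d 86 2e ed 25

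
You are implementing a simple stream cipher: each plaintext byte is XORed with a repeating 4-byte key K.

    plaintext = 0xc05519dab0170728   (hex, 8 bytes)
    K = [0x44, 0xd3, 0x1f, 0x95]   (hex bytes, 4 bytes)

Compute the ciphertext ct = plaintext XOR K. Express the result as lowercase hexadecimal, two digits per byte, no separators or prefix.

The 4-byte key repeats, so the effective keystream is 44 d3 1f 95 44 d3 1f 95.
byte 0: c0 XOR 44 = 84
byte 1: 55 XOR d3 = 86
byte 2: 19 XOR 1f = 06
byte 3: da XOR 95 = 4f
byte 4: b0 XOR 44 = f4
byte 5: 17 XOR d3 = c4
byte 6: 07 XOR 1f = 18
byte 7: 28 XOR 95 = bd

8486064ff4c418bd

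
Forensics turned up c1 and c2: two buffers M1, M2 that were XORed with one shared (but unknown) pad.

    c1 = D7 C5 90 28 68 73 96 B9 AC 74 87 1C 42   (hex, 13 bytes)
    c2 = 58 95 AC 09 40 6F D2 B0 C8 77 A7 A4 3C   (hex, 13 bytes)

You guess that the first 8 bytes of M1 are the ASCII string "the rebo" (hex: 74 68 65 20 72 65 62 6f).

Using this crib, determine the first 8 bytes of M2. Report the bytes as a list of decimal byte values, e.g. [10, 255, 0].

[251, 56, 89, 1, 90, 121, 38, 102]

First, c1 ⊕ c2 = (M1 ⊕ K) ⊕ (M2 ⊕ K) = M1 ⊕ M2, so the key drops out. Then M2 = (M1 ⊕ M2) ⊕ M1 over the first 8 bytes.
byte 0: (d7 XOR 58) XOR 74 = 8f XOR 74 = fb
byte 1: (c5 XOR 95) XOR 68 = 50 XOR 68 = 38
byte 2: (90 XOR ac) XOR 65 = 3c XOR 65 = 59
byte 3: (28 XOR 09) XOR 20 = 21 XOR 20 = 01
byte 4: (68 XOR 40) XOR 72 = 28 XOR 72 = 5a
byte 5: (73 XOR 6f) XOR 65 = 1c XOR 65 = 79
byte 6: (96 XOR d2) XOR 62 = 44 XOR 62 = 26
byte 7: (b9 XOR b0) XOR 6f = 09 XOR 6f = 66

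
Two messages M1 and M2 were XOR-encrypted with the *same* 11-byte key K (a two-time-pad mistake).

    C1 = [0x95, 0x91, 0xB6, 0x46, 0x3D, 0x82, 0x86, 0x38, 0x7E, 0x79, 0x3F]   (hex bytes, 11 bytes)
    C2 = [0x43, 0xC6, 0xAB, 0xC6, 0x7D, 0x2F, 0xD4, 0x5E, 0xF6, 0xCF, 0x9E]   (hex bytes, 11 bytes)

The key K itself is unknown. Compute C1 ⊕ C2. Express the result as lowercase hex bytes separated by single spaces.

d6 57 1d 80 40 ad 52 66 88 b6 a1

C1 ⊕ C2 = (M1 ⊕ K) ⊕ (M2 ⊕ K) = M1 ⊕ M2 — the shared key cancels under XOR.
149 ⊕  67 = 214
145 ⊕ 198 =  87
182 ⊕ 171 =  29
 70 ⊕ 198 = 128
 61 ⊕ 125 =  64
130 ⊕  47 = 173
134 ⊕ 212 =  82
 56 ⊕  94 = 102
126 ⊕ 246 = 136
121 ⊕ 207 = 182
 63 ⊕ 158 = 161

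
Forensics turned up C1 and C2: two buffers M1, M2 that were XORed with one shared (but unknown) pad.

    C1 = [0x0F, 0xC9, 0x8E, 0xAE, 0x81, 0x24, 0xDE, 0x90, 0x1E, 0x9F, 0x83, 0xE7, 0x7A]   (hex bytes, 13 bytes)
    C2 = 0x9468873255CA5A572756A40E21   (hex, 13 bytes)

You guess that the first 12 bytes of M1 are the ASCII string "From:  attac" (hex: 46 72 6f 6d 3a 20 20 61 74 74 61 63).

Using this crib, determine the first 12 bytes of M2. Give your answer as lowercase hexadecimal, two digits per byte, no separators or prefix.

First, C1 ⊕ C2 = (M1 ⊕ K) ⊕ (M2 ⊕ K) = M1 ⊕ M2, so the key drops out. Then M2 = (M1 ⊕ M2) ⊕ M1 over the first 12 bytes.
byte 0: (0f ^ 94) ^ 46 = 9b ^ 46 = dd
byte 1: (c9 ^ 68) ^ 72 = a1 ^ 72 = d3
byte 2: (8e ^ 87) ^ 6f = 09 ^ 6f = 66
byte 3: (ae ^ 32) ^ 6d = 9c ^ 6d = f1
byte 4: (81 ^ 55) ^ 3a = d4 ^ 3a = ee
byte 5: (24 ^ ca) ^ 20 = ee ^ 20 = ce
byte 6: (de ^ 5a) ^ 20 = 84 ^ 20 = a4
byte 7: (90 ^ 57) ^ 61 = c7 ^ 61 = a6
byte 8: (1e ^ 27) ^ 74 = 39 ^ 74 = 4d
byte 9: (9f ^ 56) ^ 74 = c9 ^ 74 = bd
byte 10: (83 ^ a4) ^ 61 = 27 ^ 61 = 46
byte 11: (e7 ^ 0e) ^ 63 = e9 ^ 63 = 8a

ddd366f1eecea4a64dbd468a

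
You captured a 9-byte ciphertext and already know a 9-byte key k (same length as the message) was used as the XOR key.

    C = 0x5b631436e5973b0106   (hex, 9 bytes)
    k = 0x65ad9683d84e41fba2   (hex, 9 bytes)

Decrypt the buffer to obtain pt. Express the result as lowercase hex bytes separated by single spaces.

XOR is its own inverse, so applying the key byte-wise gives the result directly.
01011011 xor 01100101 = 00111110
01100011 xor 10101101 = 11001110
00010100 xor 10010110 = 10000010
00110110 xor 10000011 = 10110101
11100101 xor 11011000 = 00111101
10010111 xor 01001110 = 11011001
00111011 xor 01000001 = 01111010
00000001 xor 11111011 = 11111010
00000110 xor 10100010 = 10100100

3e ce 82 b5 3d d9 7a fa a4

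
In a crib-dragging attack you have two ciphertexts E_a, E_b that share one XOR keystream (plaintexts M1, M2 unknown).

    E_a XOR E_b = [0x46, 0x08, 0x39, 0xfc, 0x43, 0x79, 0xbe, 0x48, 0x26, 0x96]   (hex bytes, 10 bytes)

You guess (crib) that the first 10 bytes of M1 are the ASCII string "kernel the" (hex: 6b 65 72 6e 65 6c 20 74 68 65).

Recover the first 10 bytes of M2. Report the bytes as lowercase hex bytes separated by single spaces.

2d 6d 4b 92 26 15 9e 3c 4e f3

Since E_a ⊕ E_b = M1 ⊕ M2, XORing with the guessed M1 bytes yields the corresponding M2 bytes: M2 = (E_a ⊕ E_b) ⊕ M1.
46 ⊕ 6b = 2d
08 ⊕ 65 = 6d
39 ⊕ 72 = 4b
fc ⊕ 6e = 92
43 ⊕ 65 = 26
79 ⊕ 6c = 15
be ⊕ 20 = 9e
48 ⊕ 74 = 3c
26 ⊕ 68 = 4e
96 ⊕ 65 = f3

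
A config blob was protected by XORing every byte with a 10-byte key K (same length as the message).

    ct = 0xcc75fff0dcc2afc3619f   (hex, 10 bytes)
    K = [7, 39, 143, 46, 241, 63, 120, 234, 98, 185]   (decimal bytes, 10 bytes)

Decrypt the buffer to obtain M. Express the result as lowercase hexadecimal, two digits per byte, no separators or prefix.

cb5270de2dfdd7290326

cc xor 07 = cb
75 xor 27 = 52
ff xor 8f = 70
f0 xor 2e = de
dc xor f1 = 2d
c2 xor 3f = fd
af xor 78 = d7
c3 xor ea = 29
61 xor 62 = 03
9f xor b9 = 26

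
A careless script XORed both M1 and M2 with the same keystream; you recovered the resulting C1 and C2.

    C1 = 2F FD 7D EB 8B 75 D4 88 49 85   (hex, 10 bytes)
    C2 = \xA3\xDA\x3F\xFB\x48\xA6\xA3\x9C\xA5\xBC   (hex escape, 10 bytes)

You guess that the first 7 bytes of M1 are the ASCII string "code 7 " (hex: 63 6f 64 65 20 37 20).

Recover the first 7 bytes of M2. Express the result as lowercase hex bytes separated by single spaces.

First, C1 ⊕ C2 = (M1 ⊕ K) ⊕ (M2 ⊕ K) = M1 ⊕ M2, so the key drops out. Then M2 = (M1 ⊕ M2) ⊕ M1 over the first 7 bytes.
byte 0: (2f ^ a3) ^ 63 = 8c ^ 63 = ef
byte 1: (fd ^ da) ^ 6f = 27 ^ 6f = 48
byte 2: (7d ^ 3f) ^ 64 = 42 ^ 64 = 26
byte 3: (eb ^ fb) ^ 65 = 10 ^ 65 = 75
byte 4: (8b ^ 48) ^ 20 = c3 ^ 20 = e3
byte 5: (75 ^ a6) ^ 37 = d3 ^ 37 = e4
byte 6: (d4 ^ a3) ^ 20 = 77 ^ 20 = 57

ef 48 26 75 e3 e4 57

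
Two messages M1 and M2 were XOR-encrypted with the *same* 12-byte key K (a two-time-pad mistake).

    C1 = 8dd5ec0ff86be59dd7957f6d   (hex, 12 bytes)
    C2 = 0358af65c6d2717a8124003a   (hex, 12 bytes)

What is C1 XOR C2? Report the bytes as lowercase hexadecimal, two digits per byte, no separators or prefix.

8e8d436a3eb994e756b17f57

C1 ⊕ C2 = (M1 ⊕ K) ⊕ (M2 ⊕ K) = M1 ⊕ M2 — the shared key cancels under XOR.
8d ^ 03 = 8e
d5 ^ 58 = 8d
ec ^ af = 43
0f ^ 65 = 6a
f8 ^ c6 = 3e
6b ^ d2 = b9
e5 ^ 71 = 94
9d ^ 7a = e7
d7 ^ 81 = 56
95 ^ 24 = b1
7f ^ 00 = 7f
6d ^ 3a = 57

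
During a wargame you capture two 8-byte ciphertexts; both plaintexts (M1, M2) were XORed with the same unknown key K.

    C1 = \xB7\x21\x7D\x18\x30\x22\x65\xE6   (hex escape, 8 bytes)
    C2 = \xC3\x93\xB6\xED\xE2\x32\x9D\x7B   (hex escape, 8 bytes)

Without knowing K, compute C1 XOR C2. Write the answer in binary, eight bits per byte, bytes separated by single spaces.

C1 ⊕ C2 = (M1 ⊕ K) ⊕ (M2 ⊕ K) = M1 ⊕ M2 — the shared key cancels under XOR.
10110111 XOR 11000011 = 01110100
00100001 XOR 10010011 = 10110010
01111101 XOR 10110110 = 11001011
00011000 XOR 11101101 = 11110101
00110000 XOR 11100010 = 11010010
00100010 XOR 00110010 = 00010000
01100101 XOR 10011101 = 11111000
11100110 XOR 01111011 = 10011101

01110100 10110010 11001011 11110101 11010010 00010000 11111000 10011101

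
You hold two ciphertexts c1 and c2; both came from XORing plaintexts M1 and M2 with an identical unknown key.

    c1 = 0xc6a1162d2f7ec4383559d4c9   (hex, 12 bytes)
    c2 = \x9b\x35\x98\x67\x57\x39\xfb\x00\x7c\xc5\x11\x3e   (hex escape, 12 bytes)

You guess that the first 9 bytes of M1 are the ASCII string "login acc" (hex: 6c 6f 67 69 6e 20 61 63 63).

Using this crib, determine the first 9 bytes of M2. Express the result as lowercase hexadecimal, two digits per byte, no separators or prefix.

31fbe92316675e5b2a

First, c1 ⊕ c2 = (M1 ⊕ K) ⊕ (M2 ⊕ K) = M1 ⊕ M2, so the key drops out. Then M2 = (M1 ⊕ M2) ⊕ M1 over the first 9 bytes.
byte 0: (c6 ^ 9b) ^ 6c = 5d ^ 6c = 31
byte 1: (a1 ^ 35) ^ 6f = 94 ^ 6f = fb
byte 2: (16 ^ 98) ^ 67 = 8e ^ 67 = e9
byte 3: (2d ^ 67) ^ 69 = 4a ^ 69 = 23
byte 4: (2f ^ 57) ^ 6e = 78 ^ 6e = 16
byte 5: (7e ^ 39) ^ 20 = 47 ^ 20 = 67
byte 6: (c4 ^ fb) ^ 61 = 3f ^ 61 = 5e
byte 7: (38 ^ 00) ^ 63 = 38 ^ 63 = 5b
byte 8: (35 ^ 7c) ^ 63 = 49 ^ 63 = 2a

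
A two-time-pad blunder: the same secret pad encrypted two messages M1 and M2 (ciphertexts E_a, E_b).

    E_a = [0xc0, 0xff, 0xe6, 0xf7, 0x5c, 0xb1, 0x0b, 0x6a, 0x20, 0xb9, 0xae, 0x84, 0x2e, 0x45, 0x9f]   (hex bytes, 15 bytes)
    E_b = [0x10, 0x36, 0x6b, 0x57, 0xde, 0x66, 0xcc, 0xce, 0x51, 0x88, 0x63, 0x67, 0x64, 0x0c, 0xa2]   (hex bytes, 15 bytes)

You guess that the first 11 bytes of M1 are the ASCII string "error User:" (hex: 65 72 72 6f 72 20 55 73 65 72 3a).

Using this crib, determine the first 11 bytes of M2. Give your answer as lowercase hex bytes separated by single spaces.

First, E_a ⊕ E_b = (M1 ⊕ K) ⊕ (M2 ⊕ K) = M1 ⊕ M2, so the key drops out. Then M2 = (M1 ⊕ M2) ⊕ M1 over the first 11 bytes.
byte 0: (c0 ^ 10) ^ 65 = d0 ^ 65 = b5
byte 1: (ff ^ 36) ^ 72 = c9 ^ 72 = bb
byte 2: (e6 ^ 6b) ^ 72 = 8d ^ 72 = ff
byte 3: (f7 ^ 57) ^ 6f = a0 ^ 6f = cf
byte 4: (5c ^ de) ^ 72 = 82 ^ 72 = f0
byte 5: (b1 ^ 66) ^ 20 = d7 ^ 20 = f7
byte 6: (0b ^ cc) ^ 55 = c7 ^ 55 = 92
byte 7: (6a ^ ce) ^ 73 = a4 ^ 73 = d7
byte 8: (20 ^ 51) ^ 65 = 71 ^ 65 = 14
byte 9: (b9 ^ 88) ^ 72 = 31 ^ 72 = 43
byte 10: (ae ^ 63) ^ 3a = cd ^ 3a = f7

b5 bb ff cf f0 f7 92 d7 14 43 f7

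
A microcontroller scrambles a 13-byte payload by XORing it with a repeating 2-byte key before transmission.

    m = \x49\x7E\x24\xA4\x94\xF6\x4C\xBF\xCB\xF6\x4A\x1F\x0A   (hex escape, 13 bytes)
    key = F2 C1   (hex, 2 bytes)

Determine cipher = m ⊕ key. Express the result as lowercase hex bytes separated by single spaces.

The 2-byte key repeats, so the effective keystream is f2 c1 f2 c1 f2 c1 f2 c1 f2 c1 f2 c1 f2.
byte 0:  73 xor 242 = 187
byte 1: 126 xor 193 = 191
byte 2:  36 xor 242 = 214
byte 3: 164 xor 193 = 101
byte 4: 148 xor 242 = 102
byte 5: 246 xor 193 =  55
byte 6:  76 xor 242 = 190
byte 7: 191 xor 193 = 126
byte 8: 203 xor 242 =  57
byte 9: 246 xor 193 =  55
byte 10:  74 xor 242 = 184
byte 11:  31 xor 193 = 222
byte 12:  10 xor 242 = 248

bb bf d6 65 66 37 be 7e 39 37 b8 de f8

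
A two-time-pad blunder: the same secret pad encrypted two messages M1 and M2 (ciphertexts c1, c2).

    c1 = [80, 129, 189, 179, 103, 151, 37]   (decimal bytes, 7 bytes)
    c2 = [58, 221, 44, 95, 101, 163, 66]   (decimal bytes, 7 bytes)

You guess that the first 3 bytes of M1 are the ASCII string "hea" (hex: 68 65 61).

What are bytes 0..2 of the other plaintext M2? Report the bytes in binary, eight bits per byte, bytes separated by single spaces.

00000010 00111001 11110000

First, c1 ⊕ c2 = (M1 ⊕ K) ⊕ (M2 ⊕ K) = M1 ⊕ M2, so the key drops out. Then M2 = (M1 ⊕ M2) ⊕ M1 over the first 3 bytes.
byte 0: (50 ⊕ 3a) ⊕ 68 = 6a ⊕ 68 = 02
byte 1: (81 ⊕ dd) ⊕ 65 = 5c ⊕ 65 = 39
byte 2: (bd ⊕ 2c) ⊕ 61 = 91 ⊕ 61 = f0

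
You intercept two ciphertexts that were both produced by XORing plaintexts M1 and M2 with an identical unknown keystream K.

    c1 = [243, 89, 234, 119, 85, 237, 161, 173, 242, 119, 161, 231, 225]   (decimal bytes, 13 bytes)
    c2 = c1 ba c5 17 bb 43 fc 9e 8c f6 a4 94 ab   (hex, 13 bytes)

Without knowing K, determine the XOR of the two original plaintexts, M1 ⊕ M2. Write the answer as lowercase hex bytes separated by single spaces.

32 e3 2f 60 ee ae 5d 33 7e 81 05 73 4a

c1 ⊕ c2 = (M1 ⊕ K) ⊕ (M2 ⊕ K) = M1 ⊕ M2 — the shared key cancels under XOR.
243 ^ 193 =  50
 89 ^ 186 = 227
234 ^ 197 =  47
119 ^  23 =  96
 85 ^ 187 = 238
237 ^  67 = 174
161 ^ 252 =  93
173 ^ 158 =  51
242 ^ 140 = 126
119 ^ 246 = 129
161 ^ 164 =   5
231 ^ 148 = 115
225 ^ 171 =  74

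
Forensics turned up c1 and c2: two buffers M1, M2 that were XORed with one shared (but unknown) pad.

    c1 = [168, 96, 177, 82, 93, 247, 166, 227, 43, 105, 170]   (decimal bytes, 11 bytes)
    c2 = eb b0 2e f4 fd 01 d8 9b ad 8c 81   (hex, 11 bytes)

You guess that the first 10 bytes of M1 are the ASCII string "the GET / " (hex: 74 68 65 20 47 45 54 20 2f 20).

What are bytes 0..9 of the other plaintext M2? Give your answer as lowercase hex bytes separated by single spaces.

First, c1 ⊕ c2 = (M1 ⊕ K) ⊕ (M2 ⊕ K) = M1 ⊕ M2, so the key drops out. Then M2 = (M1 ⊕ M2) ⊕ M1 over the first 10 bytes.
byte 0: (a8 ⊕ eb) ⊕ 74 = 43 ⊕ 74 = 37
byte 1: (60 ⊕ b0) ⊕ 68 = d0 ⊕ 68 = b8
byte 2: (b1 ⊕ 2e) ⊕ 65 = 9f ⊕ 65 = fa
byte 3: (52 ⊕ f4) ⊕ 20 = a6 ⊕ 20 = 86
byte 4: (5d ⊕ fd) ⊕ 47 = a0 ⊕ 47 = e7
byte 5: (f7 ⊕ 01) ⊕ 45 = f6 ⊕ 45 = b3
byte 6: (a6 ⊕ d8) ⊕ 54 = 7e ⊕ 54 = 2a
byte 7: (e3 ⊕ 9b) ⊕ 20 = 78 ⊕ 20 = 58
byte 8: (2b ⊕ ad) ⊕ 2f = 86 ⊕ 2f = a9
byte 9: (69 ⊕ 8c) ⊕ 20 = e5 ⊕ 20 = c5

37 b8 fa 86 e7 b3 2a 58 a9 c5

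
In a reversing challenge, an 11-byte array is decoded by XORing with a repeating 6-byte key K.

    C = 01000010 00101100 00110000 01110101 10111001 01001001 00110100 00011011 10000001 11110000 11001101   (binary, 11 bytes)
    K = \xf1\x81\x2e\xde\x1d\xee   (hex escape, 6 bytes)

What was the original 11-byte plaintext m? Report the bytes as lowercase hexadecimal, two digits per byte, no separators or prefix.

The 6-byte key repeats, so the effective keystream is f1 81 2e de 1d ee f1 81 2e de 1d.
byte 0: 42 xor f1 = b3
byte 1: 2c xor 81 = ad
byte 2: 30 xor 2e = 1e
byte 3: 75 xor de = ab
byte 4: b9 xor 1d = a4
byte 5: 49 xor ee = a7
byte 6: 34 xor f1 = c5
byte 7: 1b xor 81 = 9a
byte 8: 81 xor 2e = af
byte 9: f0 xor de = 2e
byte 10: cd xor 1d = d0

b3ad1eaba4a7c59aaf2ed0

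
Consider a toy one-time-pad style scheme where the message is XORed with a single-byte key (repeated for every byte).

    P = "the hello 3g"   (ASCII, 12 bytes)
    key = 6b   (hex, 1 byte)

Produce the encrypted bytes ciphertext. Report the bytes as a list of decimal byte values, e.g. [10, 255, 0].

[31, 3, 14, 75, 3, 14, 7, 7, 4, 75, 88, 12]

The 1-byte key repeats, so the effective keystream is 6b 6b 6b 6b 6b 6b 6b 6b 6b 6b 6b 6b.
byte 0: 74 XOR 6b = 1f
byte 1: 68 XOR 6b = 03
byte 2: 65 XOR 6b = 0e
byte 3: 20 XOR 6b = 4b
byte 4: 68 XOR 6b = 03
byte 5: 65 XOR 6b = 0e
byte 6: 6c XOR 6b = 07
byte 7: 6c XOR 6b = 07
byte 8: 6f XOR 6b = 04
byte 9: 20 XOR 6b = 4b
byte 10: 33 XOR 6b = 58
byte 11: 67 XOR 6b = 0c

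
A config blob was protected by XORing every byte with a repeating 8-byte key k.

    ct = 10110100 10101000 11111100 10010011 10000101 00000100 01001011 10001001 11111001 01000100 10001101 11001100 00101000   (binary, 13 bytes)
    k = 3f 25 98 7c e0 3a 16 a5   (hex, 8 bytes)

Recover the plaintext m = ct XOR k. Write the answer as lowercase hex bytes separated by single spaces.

The 8-byte key repeats, so the effective keystream is 3f 25 98 7c e0 3a 16 a5 3f 25 98 7c e0.
byte 0: b4 ^ 3f = 8b
byte 1: a8 ^ 25 = 8d
byte 2: fc ^ 98 = 64
byte 3: 93 ^ 7c = ef
byte 4: 85 ^ e0 = 65
byte 5: 04 ^ 3a = 3e
byte 6: 4b ^ 16 = 5d
byte 7: 89 ^ a5 = 2c
byte 8: f9 ^ 3f = c6
byte 9: 44 ^ 25 = 61
byte 10: 8d ^ 98 = 15
byte 11: cc ^ 7c = b0
byte 12: 28 ^ e0 = c8

8b 8d 64 ef 65 3e 5d 2c c6 61 15 b0 c8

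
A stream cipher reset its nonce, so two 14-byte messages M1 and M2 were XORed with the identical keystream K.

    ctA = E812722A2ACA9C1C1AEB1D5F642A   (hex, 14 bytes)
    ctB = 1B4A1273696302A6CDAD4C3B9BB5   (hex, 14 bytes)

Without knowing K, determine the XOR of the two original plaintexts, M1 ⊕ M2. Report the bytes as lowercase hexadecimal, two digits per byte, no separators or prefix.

ctA ⊕ ctB = (M1 ⊕ K) ⊕ (M2 ⊕ K) = M1 ⊕ M2 — the shared key cancels under XOR.
e8 ^ 1b = f3
12 ^ 4a = 58
72 ^ 12 = 60
2a ^ 73 = 59
2a ^ 69 = 43
ca ^ 63 = a9
9c ^ 02 = 9e
1c ^ a6 = ba
1a ^ cd = d7
eb ^ ad = 46
1d ^ 4c = 51
5f ^ 3b = 64
64 ^ 9b = ff
2a ^ b5 = 9f

f358605943a99ebad7465164ff9f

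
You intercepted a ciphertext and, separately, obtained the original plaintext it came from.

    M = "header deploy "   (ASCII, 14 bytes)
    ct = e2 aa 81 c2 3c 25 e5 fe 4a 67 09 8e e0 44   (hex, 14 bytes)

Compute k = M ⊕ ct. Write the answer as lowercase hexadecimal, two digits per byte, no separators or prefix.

Since ct = M ⊕ k, XORing both sides with M gives k = M ⊕ ct.
68 XOR e2 = 8a
65 XOR aa = cf
61 XOR 81 = e0
64 XOR c2 = a6
65 XOR 3c = 59
72 XOR 25 = 57
20 XOR e5 = c5
64 XOR fe = 9a
65 XOR 4a = 2f
70 XOR 67 = 17
6c XOR 09 = 65
6f XOR 8e = e1
79 XOR e0 = 99
20 XOR 44 = 64

8acfe0a65957c59a2f1765e19964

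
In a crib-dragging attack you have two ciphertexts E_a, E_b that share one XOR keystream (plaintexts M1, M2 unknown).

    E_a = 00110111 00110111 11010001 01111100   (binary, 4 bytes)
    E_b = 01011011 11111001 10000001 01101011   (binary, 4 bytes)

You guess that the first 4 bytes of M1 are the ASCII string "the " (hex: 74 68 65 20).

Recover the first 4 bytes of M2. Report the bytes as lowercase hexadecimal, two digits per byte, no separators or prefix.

18a63537

First, E_a ⊕ E_b = (M1 ⊕ K) ⊕ (M2 ⊕ K) = M1 ⊕ M2, so the key drops out. Then M2 = (M1 ⊕ M2) ⊕ M1 over the first 4 bytes.
byte 0: (37 XOR 5b) XOR 74 = 6c XOR 74 = 18
byte 1: (37 XOR f9) XOR 68 = ce XOR 68 = a6
byte 2: (d1 XOR 81) XOR 65 = 50 XOR 65 = 35
byte 3: (7c XOR 6b) XOR 20 = 17 XOR 20 = 37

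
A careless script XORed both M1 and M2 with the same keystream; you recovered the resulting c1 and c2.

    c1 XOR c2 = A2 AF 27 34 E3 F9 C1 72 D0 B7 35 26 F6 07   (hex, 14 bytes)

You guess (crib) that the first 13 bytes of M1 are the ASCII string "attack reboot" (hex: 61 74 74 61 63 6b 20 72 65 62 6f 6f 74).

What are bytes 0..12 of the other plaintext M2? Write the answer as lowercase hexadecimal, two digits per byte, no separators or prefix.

Since c1 ⊕ c2 = M1 ⊕ M2, XORing with the guessed M1 bytes yields the corresponding M2 bytes: M2 = (c1 ⊕ c2) ⊕ M1.
byte 0: a2 ^ 61 = c3
byte 1: af ^ 74 = db
byte 2: 27 ^ 74 = 53
byte 3: 34 ^ 61 = 55
byte 4: e3 ^ 63 = 80
byte 5: f9 ^ 6b = 92
byte 6: c1 ^ 20 = e1
byte 7: 72 ^ 72 = 00
byte 8: d0 ^ 65 = b5
byte 9: b7 ^ 62 = d5
byte 10: 35 ^ 6f = 5a
byte 11: 26 ^ 6f = 49
byte 12: f6 ^ 74 = 82

c3db53558092e100b5d55a4982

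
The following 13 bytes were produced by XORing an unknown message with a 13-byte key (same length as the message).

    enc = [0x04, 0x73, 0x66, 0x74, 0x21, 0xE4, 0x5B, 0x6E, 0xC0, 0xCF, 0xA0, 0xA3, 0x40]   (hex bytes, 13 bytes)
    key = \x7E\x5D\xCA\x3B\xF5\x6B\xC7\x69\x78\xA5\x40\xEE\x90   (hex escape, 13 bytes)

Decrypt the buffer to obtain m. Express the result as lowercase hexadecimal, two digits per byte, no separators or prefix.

7a2eac4fd48f9c07b86ae04dd0

XOR is its own inverse, so applying the key byte-wise gives the result directly.
04 XOR 7e = 7a
73 XOR 5d = 2e
66 XOR ca = ac
74 XOR 3b = 4f
21 XOR f5 = d4
e4 XOR 6b = 8f
5b XOR c7 = 9c
6e XOR 69 = 07
c0 XOR 78 = b8
cf XOR a5 = 6a
a0 XOR 40 = e0
a3 XOR ee = 4d
40 XOR 90 = d0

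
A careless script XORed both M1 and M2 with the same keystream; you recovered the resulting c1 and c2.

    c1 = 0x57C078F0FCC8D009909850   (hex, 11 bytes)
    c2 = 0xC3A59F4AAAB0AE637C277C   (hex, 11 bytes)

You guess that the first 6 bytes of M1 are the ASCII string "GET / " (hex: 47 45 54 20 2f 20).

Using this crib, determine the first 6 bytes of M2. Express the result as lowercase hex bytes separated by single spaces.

d3 20 b3 9a 79 58

First, c1 ⊕ c2 = (M1 ⊕ K) ⊕ (M2 ⊕ K) = M1 ⊕ M2, so the key drops out. Then M2 = (M1 ⊕ M2) ⊕ M1 over the first 6 bytes.
byte 0: (57 xor c3) xor 47 = 94 xor 47 = d3
byte 1: (c0 xor a5) xor 45 = 65 xor 45 = 20
byte 2: (78 xor 9f) xor 54 = e7 xor 54 = b3
byte 3: (f0 xor 4a) xor 20 = ba xor 20 = 9a
byte 4: (fc xor aa) xor 2f = 56 xor 2f = 79
byte 5: (c8 xor b0) xor 20 = 78 xor 20 = 58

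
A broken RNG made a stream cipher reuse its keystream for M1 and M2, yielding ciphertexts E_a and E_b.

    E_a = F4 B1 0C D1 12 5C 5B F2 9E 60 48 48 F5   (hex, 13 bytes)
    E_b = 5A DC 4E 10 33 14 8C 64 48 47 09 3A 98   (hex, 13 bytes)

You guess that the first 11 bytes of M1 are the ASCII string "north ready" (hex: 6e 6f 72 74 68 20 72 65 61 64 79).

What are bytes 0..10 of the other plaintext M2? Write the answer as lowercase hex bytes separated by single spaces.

First, E_a ⊕ E_b = (M1 ⊕ K) ⊕ (M2 ⊕ K) = M1 ⊕ M2, so the key drops out. Then M2 = (M1 ⊕ M2) ⊕ M1 over the first 11 bytes.
byte 0: (f4 XOR 5a) XOR 6e = ae XOR 6e = c0
byte 1: (b1 XOR dc) XOR 6f = 6d XOR 6f = 02
byte 2: (0c XOR 4e) XOR 72 = 42 XOR 72 = 30
byte 3: (d1 XOR 10) XOR 74 = c1 XOR 74 = b5
byte 4: (12 XOR 33) XOR 68 = 21 XOR 68 = 49
byte 5: (5c XOR 14) XOR 20 = 48 XOR 20 = 68
byte 6: (5b XOR 8c) XOR 72 = d7 XOR 72 = a5
byte 7: (f2 XOR 64) XOR 65 = 96 XOR 65 = f3
byte 8: (9e XOR 48) XOR 61 = d6 XOR 61 = b7
byte 9: (60 XOR 47) XOR 64 = 27 XOR 64 = 43
byte 10: (48 XOR 09) XOR 79 = 41 XOR 79 = 38

c0 02 30 b5 49 68 a5 f3 b7 43 38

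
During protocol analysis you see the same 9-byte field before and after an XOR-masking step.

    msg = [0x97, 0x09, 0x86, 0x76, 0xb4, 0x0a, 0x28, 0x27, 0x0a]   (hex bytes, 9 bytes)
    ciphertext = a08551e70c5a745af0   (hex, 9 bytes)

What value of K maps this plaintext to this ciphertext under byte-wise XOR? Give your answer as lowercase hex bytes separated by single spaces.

37 8c d7 91 b8 50 5c 7d fa

Since ciphertext = msg ⊕ K, XORing both sides with msg gives K = msg ⊕ ciphertext.
10010111 ⊕ 10100000 = 00110111
00001001 ⊕ 10000101 = 10001100
10000110 ⊕ 01010001 = 11010111
01110110 ⊕ 11100111 = 10010001
10110100 ⊕ 00001100 = 10111000
00001010 ⊕ 01011010 = 01010000
00101000 ⊕ 01110100 = 01011100
00100111 ⊕ 01011010 = 01111101
00001010 ⊕ 11110000 = 11111010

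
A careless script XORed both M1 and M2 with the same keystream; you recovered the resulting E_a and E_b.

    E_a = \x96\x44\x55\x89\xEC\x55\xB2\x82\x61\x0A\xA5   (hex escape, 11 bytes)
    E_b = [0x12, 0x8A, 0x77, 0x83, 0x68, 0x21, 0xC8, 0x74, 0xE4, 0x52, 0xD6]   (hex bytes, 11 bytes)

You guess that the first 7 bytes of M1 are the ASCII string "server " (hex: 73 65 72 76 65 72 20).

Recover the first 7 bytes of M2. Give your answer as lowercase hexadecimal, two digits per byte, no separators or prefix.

f7ab507ce1065a

First, E_a ⊕ E_b = (M1 ⊕ K) ⊕ (M2 ⊕ K) = M1 ⊕ M2, so the key drops out. Then M2 = (M1 ⊕ M2) ⊕ M1 over the first 7 bytes.
byte 0: (96 XOR 12) XOR 73 = 84 XOR 73 = f7
byte 1: (44 XOR 8a) XOR 65 = ce XOR 65 = ab
byte 2: (55 XOR 77) XOR 72 = 22 XOR 72 = 50
byte 3: (89 XOR 83) XOR 76 = 0a XOR 76 = 7c
byte 4: (ec XOR 68) XOR 65 = 84 XOR 65 = e1
byte 5: (55 XOR 21) XOR 72 = 74 XOR 72 = 06
byte 6: (b2 XOR c8) XOR 20 = 7a XOR 20 = 5a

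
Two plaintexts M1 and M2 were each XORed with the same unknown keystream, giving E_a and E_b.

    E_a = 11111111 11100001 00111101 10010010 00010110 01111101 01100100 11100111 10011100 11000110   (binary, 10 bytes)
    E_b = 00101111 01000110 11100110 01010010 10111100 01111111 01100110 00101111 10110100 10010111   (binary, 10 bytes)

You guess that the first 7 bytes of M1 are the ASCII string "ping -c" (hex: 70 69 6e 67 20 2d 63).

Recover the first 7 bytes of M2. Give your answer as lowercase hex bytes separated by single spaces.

First, E_a ⊕ E_b = (M1 ⊕ K) ⊕ (M2 ⊕ K) = M1 ⊕ M2, so the key drops out. Then M2 = (M1 ⊕ M2) ⊕ M1 over the first 7 bytes.
byte 0: (ff XOR 2f) XOR 70 = d0 XOR 70 = a0
byte 1: (e1 XOR 46) XOR 69 = a7 XOR 69 = ce
byte 2: (3d XOR e6) XOR 6e = db XOR 6e = b5
byte 3: (92 XOR 52) XOR 67 = c0 XOR 67 = a7
byte 4: (16 XOR bc) XOR 20 = aa XOR 20 = 8a
byte 5: (7d XOR 7f) XOR 2d = 02 XOR 2d = 2f
byte 6: (64 XOR 66) XOR 63 = 02 XOR 63 = 61

a0 ce b5 a7 8a 2f 61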